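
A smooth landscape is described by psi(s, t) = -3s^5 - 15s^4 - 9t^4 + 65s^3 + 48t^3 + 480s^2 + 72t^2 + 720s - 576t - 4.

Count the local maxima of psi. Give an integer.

psi separates as a function of s plus a function of t, so ∇psi=0 decouples.
∂psi/∂s = -15(s - 4)(s + 1)(s + 3)(s + 4) = 0 at s ∈ {-4, -3, -1, 4}; ∂psi/∂t = -36(t - 4)(t - 2)(t + 2) = 0 at t ∈ {-2, 2, 4}.
The Hessian is diagonal: diag(psi_ss, psi_tt). Second derivatives: psi_ss(-4)=360, psi_ss(-3)=-210, psi_ss(-1)=450, psi_ss(4)=-4200; psi_tt(-2)=-864, psi_tt(2)=288, psi_tt(4)=-432.
Local maxima occur where both diagonal entries negative: (-3, -2), (-3, 4), (4, -2), (4, 4). Count: 4.

4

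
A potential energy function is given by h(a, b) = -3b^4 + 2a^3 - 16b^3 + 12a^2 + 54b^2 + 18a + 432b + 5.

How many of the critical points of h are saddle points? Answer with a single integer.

h separates as a function of a plus a function of b, so ∇h=0 decouples.
∂h/∂a = 6(a + 1)(a + 3) = 0 at a ∈ {-3, -1}; ∂h/∂b = -12(b - 3)(b + 3)(b + 4) = 0 at b ∈ {-4, -3, 3}.
The Hessian is diagonal: diag(h_aa, h_bb). Second derivatives: h_aa(-3)=-12, h_aa(-1)=12; h_bb(-4)=-84, h_bb(-3)=72, h_bb(3)=-504.
Saddle points occur where the two diagonal entries have opposite signs: (-3, -3), (-1, -4), (-1, 3). Count: 3.

3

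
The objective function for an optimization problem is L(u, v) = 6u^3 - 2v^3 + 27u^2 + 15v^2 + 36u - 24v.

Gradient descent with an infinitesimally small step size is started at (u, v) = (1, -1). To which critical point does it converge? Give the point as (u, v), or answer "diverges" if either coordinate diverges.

L is separable, so gradient descent decouples: u follows -∂L/∂u, v follows -∂L/∂v.
∂L/∂u = 18(u + 1)(u + 2); at u=1 this is 108, so u decreases.
∂L/∂v = -6(v - 4)(v - 1); at v=-1 this is -60, so v increases.
u converges to its nearest critical value -1 (a local min of the u-part); v converges to 1. The iterate converges to (-1, 1).

(-1, 1)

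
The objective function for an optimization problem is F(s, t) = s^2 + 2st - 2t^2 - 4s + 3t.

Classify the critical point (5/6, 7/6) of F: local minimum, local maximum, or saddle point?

saddle point

The Hessian of F is constant: H = [[2, 2], [2, -4]].
det(H) = 2·(-4) − 2² = -12.
Since det(H) < 0, H is indefinite and the critical point is a saddle point.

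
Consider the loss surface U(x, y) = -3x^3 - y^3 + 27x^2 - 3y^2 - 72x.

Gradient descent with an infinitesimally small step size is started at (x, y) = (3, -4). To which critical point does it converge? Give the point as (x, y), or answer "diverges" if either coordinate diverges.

(2, -2)

U is separable, so gradient descent decouples: x follows -∂U/∂x, y follows -∂U/∂y.
∂U/∂x = -9(x - 4)(x - 2); at x=3 this is 9, so x decreases.
∂U/∂y = -3y(y + 2); at y=-4 this is -24, so y increases.
x converges to its nearest critical value 2 (a local min of the x-part); y converges to -2. The iterate converges to (2, -2).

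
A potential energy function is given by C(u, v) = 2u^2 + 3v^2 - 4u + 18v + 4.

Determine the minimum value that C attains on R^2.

-25

C(u,v) separates as P(u) + Q(v) + 4, so its minimum is min P + min Q + 4.
P'(u) = 4u - 4 vanishes at u ∈ {1}; Q'(v) = 6v + 18 vanishes at v ∈ {-3}.
Local minima of P (where P''>0): P(1)=-2. Local minima of Q: Q(-3)=-27.
So the global minimum of C is P(1) + Q(-3) + 4 = -2 − 27 + 4 = -25, attained at (1, -3).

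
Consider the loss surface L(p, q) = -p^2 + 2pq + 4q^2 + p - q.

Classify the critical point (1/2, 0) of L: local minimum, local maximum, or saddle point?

saddle point

The Hessian of L is constant: H = [[-2, 2], [2, 8]].
det(H) = (-2)·8 − 2² = -20.
Since det(H) < 0, H is indefinite and the critical point is a saddle point.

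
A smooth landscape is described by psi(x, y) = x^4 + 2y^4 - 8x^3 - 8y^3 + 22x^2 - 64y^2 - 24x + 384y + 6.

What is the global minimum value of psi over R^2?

psi(x,y) separates as P(x) + Q(y) + 6, so its minimum is min P + min Q + 6.
P'(x) = 4(x - 3)(x - 2)(x - 1) vanishes at x ∈ {1, 2, 3}; Q'(y) = 8(y - 4)(y - 3)(y + 4) vanishes at y ∈ {-4, 3, 4}.
Local minima of P (where P''>0): P(1)=-9, P(3)=-9. Local minima of Q: Q(-4)=-1536, Q(4)=512.
So the global minimum of psi is P(1) + Q(-4) + 6 = -9 − 1536 + 6 = -1539, attained at (1, -4).

-1539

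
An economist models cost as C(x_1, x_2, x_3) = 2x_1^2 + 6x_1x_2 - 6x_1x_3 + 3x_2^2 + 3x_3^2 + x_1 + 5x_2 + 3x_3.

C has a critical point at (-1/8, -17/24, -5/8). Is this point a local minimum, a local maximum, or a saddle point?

The Hessian is constant: H = [[4, 6, -6], [6, 6, 0], [-6, 0, 6]].
Leading principal minors: Δ₁ = 4, Δ₂ = -12, Δ₃ = -288.
The minors fit neither the all-positive nor the alternating-sign pattern, so H is indefinite: a saddle point.

saddle point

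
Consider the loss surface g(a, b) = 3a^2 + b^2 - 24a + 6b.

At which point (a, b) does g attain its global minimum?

(4, -3)

g(a,b) separates as P(a) + Q(b), so its minimum is min P + min Q.
P'(a) = 6a - 24 vanishes at a ∈ {4}; Q'(b) = 2b + 6 vanishes at b ∈ {-3}.
Local minima of P (where P''>0): P(4)=-48. Local minima of Q: Q(-3)=-9.
So the global minimum of g is P(4) + Q(-3) = -48 − 9 = -57, attained at (4, -3).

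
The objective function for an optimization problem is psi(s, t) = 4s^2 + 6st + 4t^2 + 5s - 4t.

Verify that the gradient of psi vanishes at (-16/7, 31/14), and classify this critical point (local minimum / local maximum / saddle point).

local minimum

∇psi = (8s + 6t + 5, 6s + 8t - 4); substituting (-16/7, 31/14) gives ∇psi = (0, 0), so (-16/7, 31/14) is indeed a critical point.
The Hessian of psi is constant: H = [[8, 6], [6, 8]].
det(H) = 8·8 − 6² = 28.
det(H) > 0 and tr(H) = 16 > 0, so H is positive definite and the point is a local minimum.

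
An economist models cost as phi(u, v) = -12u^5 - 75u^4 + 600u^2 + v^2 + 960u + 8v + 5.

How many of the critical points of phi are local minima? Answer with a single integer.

2

phi separates as a function of u plus a function of v, so ∇phi=0 decouples.
∂phi/∂u = -60(u - 2)(u + 1)(u + 2)(u + 4) = 0 at u ∈ {-4, -2, -1, 2}; ∂phi/∂v = 2(v + 4) = 0 at v ∈ {-4}.
The Hessian is diagonal: diag(phi_uu, phi_vv). Second derivatives: phi_uu(-4)=2160, phi_uu(-2)=-480, phi_uu(-1)=540, phi_uu(2)=-4320; phi_vv(-4)=2.
Local minima occur where both diagonal entries positive: (-4, -4), (-1, -4). Count: 2.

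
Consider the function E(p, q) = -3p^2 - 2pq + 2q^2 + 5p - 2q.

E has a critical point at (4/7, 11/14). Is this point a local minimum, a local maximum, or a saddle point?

saddle point

The Hessian of E is constant: H = [[-6, -2], [-2, 4]].
det(H) = (-6)·4 − (-2)² = -28.
Since det(H) < 0, H is indefinite and the critical point is a saddle point.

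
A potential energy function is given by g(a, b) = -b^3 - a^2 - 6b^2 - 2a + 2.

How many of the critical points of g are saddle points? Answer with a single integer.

1

g separates as a function of a plus a function of b, so ∇g=0 decouples.
∂g/∂a = -2(a + 1) = 0 at a ∈ {-1}; ∂g/∂b = -3b(b + 4) = 0 at b ∈ {-4, 0}.
The Hessian is diagonal: diag(g_aa, g_bb). Second derivatives: g_aa(-1)=-2; g_bb(-4)=12, g_bb(0)=-12.
Saddle points occur where the two diagonal entries have opposite signs: (-1, -4). Count: 1.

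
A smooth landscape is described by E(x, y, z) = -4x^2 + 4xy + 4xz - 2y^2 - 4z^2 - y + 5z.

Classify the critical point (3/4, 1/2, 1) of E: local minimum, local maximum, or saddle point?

The Hessian is constant: H = [[-8, 4, 4], [4, -4, 0], [4, 0, -8]].
Leading principal minors: Δ₁ = -8, Δ₂ = 16, Δ₃ = -64.
The minors alternate sign starting negative (−, +, −), so H is negative definite: a local maximum.

local maximum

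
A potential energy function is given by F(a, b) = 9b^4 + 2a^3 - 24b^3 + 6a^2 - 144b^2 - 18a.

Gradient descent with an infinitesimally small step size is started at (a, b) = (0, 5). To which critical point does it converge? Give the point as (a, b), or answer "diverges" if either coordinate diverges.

F is separable, so gradient descent decouples: a follows -∂F/∂a, b follows -∂F/∂b.
∂F/∂a = 6(a - 1)(a + 3); at a=0 this is -18, so a increases.
∂F/∂b = 36b(b - 4)(b + 2); at b=5 this is 1260, so b decreases.
a converges to its nearest critical value 1 (a local min of the a-part); b converges to 4. The iterate converges to (1, 4).

(1, 4)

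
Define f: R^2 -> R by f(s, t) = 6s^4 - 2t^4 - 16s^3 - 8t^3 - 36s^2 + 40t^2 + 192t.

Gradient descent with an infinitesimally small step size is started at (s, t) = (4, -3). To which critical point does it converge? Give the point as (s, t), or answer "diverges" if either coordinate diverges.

(3, -2)

f is separable, so gradient descent decouples: s follows -∂f/∂s, t follows -∂f/∂t.
∂f/∂s = 24s(s - 3)(s + 1); at s=4 this is 480, so s decreases.
∂f/∂t = -8(t - 3)(t + 2)(t + 4); at t=-3 this is -48, so t increases.
s converges to its nearest critical value 3 (a local min of the s-part); t converges to -2. The iterate converges to (3, -2).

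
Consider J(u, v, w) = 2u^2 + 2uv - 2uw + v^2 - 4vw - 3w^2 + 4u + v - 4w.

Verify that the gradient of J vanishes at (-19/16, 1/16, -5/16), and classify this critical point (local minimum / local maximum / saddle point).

saddle point

∇J = (4u + 2v - 2w + 4, 2u + 2v - 4w + 1, -2u - 4v - 6w - 4); substituting (-19/16, 1/16, -5/16) gives ∇J = (0, 0, 0), so (-19/16, 1/16, -5/16) is indeed a critical point.
The Hessian is constant: H = [[4, 2, -2], [2, 2, -4], [-2, -4, -6]].
Leading principal minors: Δ₁ = 4, Δ₂ = 4, Δ₃ = -64.
The minors fit neither the all-positive nor the alternating-sign pattern, so H is indefinite: a saddle point.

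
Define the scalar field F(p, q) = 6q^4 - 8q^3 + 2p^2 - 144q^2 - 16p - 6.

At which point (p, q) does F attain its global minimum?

(4, 4)

F(p,q) separates as A(p) + B(q) − 6, so its minimum is min A + min B − 6.
A'(p) = 4p - 16 vanishes at p ∈ {4}; B'(q) = 24q(q - 4)(q + 3) vanishes at q ∈ {-3, 0, 4}.
Local minima of A (where A''>0): A(4)=-32. Local minima of B: B(-3)=-594, B(4)=-1280.
So the global minimum of F is A(4) + B(4) − 6 = -32 − 1280 − 6 = -1318, attained at (4, 4).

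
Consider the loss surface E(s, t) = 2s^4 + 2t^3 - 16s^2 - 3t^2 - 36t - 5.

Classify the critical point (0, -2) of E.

local maximum

The mixed partial ∂²E/∂s∂t is 0, so the Hessian at any point is diag(E_ss, E_tt) = diag(8(3s^2 - 4), 6(2t - 1)).
At (0, -2): H = diag(-32, -30).
Both eigenvalues are negative, so H is negative definite: a local maximum.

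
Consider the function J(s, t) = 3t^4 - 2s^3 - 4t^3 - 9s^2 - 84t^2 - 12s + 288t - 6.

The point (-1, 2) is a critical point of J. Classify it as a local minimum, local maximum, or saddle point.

The mixed partial ∂²J/∂s∂t is 0, so the Hessian at any point is diag(J_ss, J_tt) = diag(-6(2s + 3), 12(3t^2 - 2t - 14)).
At (-1, 2): H = diag(-6, -72).
Both eigenvalues are negative, so H is negative definite: a local maximum.

local maximum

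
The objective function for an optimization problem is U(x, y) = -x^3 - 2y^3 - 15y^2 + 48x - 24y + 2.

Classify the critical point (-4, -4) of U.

The mixed partial ∂²U/∂x∂y is 0, so the Hessian at any point is diag(U_xx, U_yy) = diag(-6x, -6(2y + 5)).
At (-4, -4): H = diag(24, 18).
Both eigenvalues are positive, so H is positive definite: a local minimum.

local minimum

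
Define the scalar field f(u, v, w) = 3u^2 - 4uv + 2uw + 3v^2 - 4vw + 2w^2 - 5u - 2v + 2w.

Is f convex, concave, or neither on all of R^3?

convex

f is quadratic, so its Hessian is the constant matrix H = [[6, -4, 2], [-4, 6, -4], [2, -4, 4]].
Leading principal minors: 6, 20, 24.
All positive ⇒ H ≻ 0 ⇒ convex.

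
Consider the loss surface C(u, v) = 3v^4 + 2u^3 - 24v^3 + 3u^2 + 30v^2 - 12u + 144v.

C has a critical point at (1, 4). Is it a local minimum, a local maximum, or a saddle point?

local minimum

The mixed partial ∂²C/∂u∂v is 0, so the Hessian at any point is diag(C_uu, C_vv) = diag(6(2u + 1), 12(3v^2 - 12v + 5)).
At (1, 4): H = diag(18, 60).
Both eigenvalues are positive, so H is positive definite: a local minimum.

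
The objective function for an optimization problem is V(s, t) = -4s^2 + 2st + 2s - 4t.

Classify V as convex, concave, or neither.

neither

V is quadratic, so its Hessian is the constant matrix H = [[-8, 2], [2, 0]].
det(H) = -4, tr(H) = -8.
det(H) < 0, so H is indefinite: neither convex nor concave.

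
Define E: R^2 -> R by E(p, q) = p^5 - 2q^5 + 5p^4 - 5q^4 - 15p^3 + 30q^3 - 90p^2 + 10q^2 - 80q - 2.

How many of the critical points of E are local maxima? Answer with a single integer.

4

E separates as a function of p plus a function of q, so ∇E=0 decouples.
∂E/∂p = 5p(p - 3)(p + 3)(p + 4) = 0 at p ∈ {-4, -3, 0, 3}; ∂E/∂q = -10(q - 2)(q - 1)(q + 1)(q + 4) = 0 at q ∈ {-4, -1, 1, 2}.
The Hessian is diagonal: diag(E_pp, E_qq). Second derivatives: E_pp(-4)=-140, E_pp(-3)=90, E_pp(0)=-180, E_pp(3)=630; E_qq(-4)=900, E_qq(-1)=-180, E_qq(1)=100, E_qq(2)=-180.
Local maxima occur where both diagonal entries negative: (-4, -1), (-4, 2), (0, -1), (0, 2). Count: 4.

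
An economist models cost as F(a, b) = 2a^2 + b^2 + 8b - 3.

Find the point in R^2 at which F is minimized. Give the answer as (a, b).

(0, -4)

F(a,b) separates as P(a) + Q(b) − 3, so its minimum is min P + min Q − 3.
P'(a) = 4a vanishes at a ∈ {0}; Q'(b) = 2b + 8 vanishes at b ∈ {-4}.
Local minima of P (where P''>0): P(0)=0. Local minima of Q: Q(-4)=-16.
So the global minimum of F is P(0) + Q(-4) − 3 = 0 − 16 − 3 = -19, attained at (0, -4).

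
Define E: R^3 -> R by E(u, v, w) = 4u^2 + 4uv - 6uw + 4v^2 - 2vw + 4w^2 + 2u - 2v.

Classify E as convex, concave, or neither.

convex

E is quadratic, so its Hessian is the constant matrix H = [[8, 4, -6], [4, 8, -2], [-6, -2, 8]].
Leading principal minors: 8, 48, 160.
All positive ⇒ H ≻ 0 ⇒ convex.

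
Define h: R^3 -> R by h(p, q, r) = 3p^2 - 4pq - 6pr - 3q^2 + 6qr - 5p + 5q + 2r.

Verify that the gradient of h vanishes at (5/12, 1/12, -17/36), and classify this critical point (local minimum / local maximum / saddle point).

saddle point

∇h = (6p - 4q - 6r - 5, -4p - 6q + 6r + 5, -6p + 6q + 2); substituting (5/12, 1/12, -17/36) gives ∇h = (0, 0, 0), so (5/12, 1/12, -17/36) is indeed a critical point.
The Hessian is constant: H = [[6, -4, -6], [-4, -6, 6], [-6, 6, 0]].
Leading principal minors: Δ₁ = 6, Δ₂ = -52, Δ₃ = 288.
The minors fit neither the all-positive nor the alternating-sign pattern, so H is indefinite: a saddle point.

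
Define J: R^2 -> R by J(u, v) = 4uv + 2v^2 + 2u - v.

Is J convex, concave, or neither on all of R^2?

neither

J is quadratic, so its Hessian is the constant matrix H = [[0, 4], [4, 4]].
det(H) = -16, tr(H) = 4.
det(H) < 0, so H is indefinite: neither convex nor concave.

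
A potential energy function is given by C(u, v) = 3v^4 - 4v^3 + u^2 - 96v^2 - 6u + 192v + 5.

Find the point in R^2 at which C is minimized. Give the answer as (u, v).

(3, -4)

C(u,v) separates as P(u) + Q(v) + 5, so its minimum is min P + min Q + 5.
P'(u) = 2u - 6 vanishes at u ∈ {3}; Q'(v) = 12(v - 4)(v - 1)(v + 4) vanishes at v ∈ {-4, 1, 4}.
Local minima of P (where P''>0): P(3)=-9. Local minima of Q: Q(-4)=-1280, Q(4)=-256.
So the global minimum of C is P(3) + Q(-4) + 5 = -9 − 1280 + 5 = -1284, attained at (3, -4).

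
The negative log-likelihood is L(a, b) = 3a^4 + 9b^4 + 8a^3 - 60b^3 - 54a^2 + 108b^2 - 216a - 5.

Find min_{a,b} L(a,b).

L(a,b) separates as P(a) + Q(b) − 5, so its minimum is min P + min Q − 5.
P'(a) = 12(a - 3)(a + 2)(a + 3) vanishes at a ∈ {-3, -2, 3}; Q'(b) = 36b(b - 3)(b - 2) vanishes at b ∈ {0, 2, 3}.
Local minima of P (where P''>0): P(-3)=189, P(3)=-675. Local minima of Q: Q(0)=0, Q(3)=81.
So the global minimum of L is P(3) + Q(0) − 5 = -675 + 0 − 5 = -680, attained at (3, 0).

-680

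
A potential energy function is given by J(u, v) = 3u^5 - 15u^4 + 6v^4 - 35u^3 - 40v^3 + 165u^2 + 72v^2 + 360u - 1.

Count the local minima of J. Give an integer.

4

J separates as a function of u plus a function of v, so ∇J=0 decouples.
∂J/∂u = 15(u - 4)(u - 3)(u + 1)(u + 2) = 0 at u ∈ {-2, -1, 3, 4}; ∂J/∂v = 24v(v - 3)(v - 2) = 0 at v ∈ {0, 2, 3}.
The Hessian is diagonal: diag(J_uu, J_vv). Second derivatives: J_uu(-2)=-450, J_uu(-1)=300, J_uu(3)=-300, J_uu(4)=450; J_vv(0)=144, J_vv(2)=-48, J_vv(3)=72.
Local minima occur where both diagonal entries positive: (-1, 0), (-1, 3), (4, 0), (4, 3). Count: 4.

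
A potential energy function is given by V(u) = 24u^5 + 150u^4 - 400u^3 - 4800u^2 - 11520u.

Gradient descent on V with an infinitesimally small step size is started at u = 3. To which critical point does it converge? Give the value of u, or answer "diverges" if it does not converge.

4

V'(u) = 120(u - 4)(u + 2)(u + 3)(u + 4), so V'(3) = -25200.
Gradient descent moves in the -V' direction, i.e. u is increasing.
The nearest critical point in that direction is u = 4, where V'' = 40320 > 0 (a local minimum). The iterate converges there.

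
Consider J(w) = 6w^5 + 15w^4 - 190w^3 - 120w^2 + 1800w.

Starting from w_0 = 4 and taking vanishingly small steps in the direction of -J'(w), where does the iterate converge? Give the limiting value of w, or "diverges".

J'(w) = 30(w - 3)(w - 2)(w + 2)(w + 5), so J'(4) = 3240.
Gradient descent moves in the -J' direction, i.e. w is decreasing.
The nearest critical point in that direction is w = 3, where J'' = 1200 > 0 (a local minimum). The iterate converges there.

3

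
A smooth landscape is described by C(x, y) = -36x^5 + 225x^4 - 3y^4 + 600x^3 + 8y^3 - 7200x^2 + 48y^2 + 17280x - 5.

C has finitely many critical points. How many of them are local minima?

C separates as a function of x plus a function of y, so ∇C=0 decouples.
∂C/∂x = -180(x - 4)(x - 3)(x - 2)(x + 4) = 0 at x ∈ {-4, 2, 3, 4}; ∂C/∂y = -12y(y - 4)(y + 2) = 0 at y ∈ {-2, 0, 4}.
The Hessian is diagonal: diag(C_xx, C_yy). Second derivatives: C_xx(-4)=60480, C_xx(2)=-2160, C_xx(3)=1260, C_xx(4)=-2880; C_yy(-2)=-144, C_yy(0)=96, C_yy(4)=-288.
Local minima occur where both diagonal entries positive: (-4, 0), (3, 0). Count: 2.

2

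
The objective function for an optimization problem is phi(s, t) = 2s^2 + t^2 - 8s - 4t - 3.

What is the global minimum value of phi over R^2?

phi(s,t) separates as P(s) + Q(t) − 3, so its minimum is min P + min Q − 3.
P'(s) = 4s - 8 vanishes at s ∈ {2}; Q'(t) = 2(t - 2) vanishes at t ∈ {2}.
Local minima of P (where P''>0): P(2)=-8. Local minima of Q: Q(2)=-4.
So the global minimum of phi is P(2) + Q(2) − 3 = -8 − 4 − 3 = -15, attained at (2, 2).

-15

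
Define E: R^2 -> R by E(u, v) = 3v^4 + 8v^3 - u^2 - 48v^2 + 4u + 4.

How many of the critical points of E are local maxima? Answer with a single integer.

E separates as a function of u plus a function of v, so ∇E=0 decouples.
∂E/∂u = -2(u - 2) = 0 at u ∈ {2}; ∂E/∂v = 12v(v - 2)(v + 4) = 0 at v ∈ {-4, 0, 2}.
The Hessian is diagonal: diag(E_uu, E_vv). Second derivatives: E_uu(2)=-2; E_vv(-4)=288, E_vv(0)=-96, E_vv(2)=144.
Local maxima occur where both diagonal entries negative: (2, 0). Count: 1.

1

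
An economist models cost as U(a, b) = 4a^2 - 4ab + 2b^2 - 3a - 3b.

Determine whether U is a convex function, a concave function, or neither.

U is quadratic, so its Hessian is the constant matrix H = [[8, -4], [-4, 4]].
det(H) = 16, tr(H) = 12.
det(H) > 0 and tr(H) > 0, so H is positive definite everywhere: convex.

convex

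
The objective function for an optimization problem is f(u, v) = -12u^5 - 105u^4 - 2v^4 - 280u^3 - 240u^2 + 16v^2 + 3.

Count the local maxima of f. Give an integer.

4

f separates as a function of u plus a function of v, so ∇f=0 decouples.
∂f/∂u = -60u(u + 1)(u + 2)(u + 4) = 0 at u ∈ {-4, -2, -1, 0}; ∂f/∂v = -8v(v - 2)(v + 2) = 0 at v ∈ {-2, 0, 2}.
The Hessian is diagonal: diag(f_uu, f_vv). Second derivatives: f_uu(-4)=1440, f_uu(-2)=-240, f_uu(-1)=180, f_uu(0)=-480; f_vv(-2)=-64, f_vv(0)=32, f_vv(2)=-64.
Local maxima occur where both diagonal entries negative: (-2, -2), (-2, 2), (0, -2), (0, 2). Count: 4.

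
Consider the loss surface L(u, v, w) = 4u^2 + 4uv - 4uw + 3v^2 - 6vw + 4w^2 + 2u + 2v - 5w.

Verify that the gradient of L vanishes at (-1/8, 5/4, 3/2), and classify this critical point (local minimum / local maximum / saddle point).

local minimum

∇L = (8u + 4v - 4w + 2, 4u + 6v - 6w + 2, -4u - 6v + 8w - 5); substituting (-1/8, 5/4, 3/2) gives ∇L = (0, 0, 0), so (-1/8, 5/4, 3/2) is indeed a critical point.
The Hessian is constant: H = [[8, 4, -4], [4, 6, -6], [-4, -6, 8]].
Leading principal minors: Δ₁ = 8, Δ₂ = 32, Δ₃ = 64.
All leading minors are positive, so H is positive definite: a local minimum.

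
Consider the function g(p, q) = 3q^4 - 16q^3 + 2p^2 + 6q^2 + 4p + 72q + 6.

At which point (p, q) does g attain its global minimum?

(-1, -1)

g(p,q) separates as A(p) + B(q) + 6, so its minimum is min A + min B + 6.
A'(p) = 4p + 4 vanishes at p ∈ {-1}; B'(q) = 12(q - 3)(q - 2)(q + 1) vanishes at q ∈ {-1, 2, 3}.
Local minima of A (where A''>0): A(-1)=-2. Local minima of B: B(-1)=-47, B(3)=81.
So the global minimum of g is A(-1) + B(-1) + 6 = -2 − 47 + 6 = -43, attained at (-1, -1).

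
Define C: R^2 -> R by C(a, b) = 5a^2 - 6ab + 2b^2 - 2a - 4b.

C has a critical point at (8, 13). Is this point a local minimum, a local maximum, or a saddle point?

The Hessian of C is constant: H = [[10, -6], [-6, 4]].
det(H) = 10·4 − (-6)² = 4.
det(H) > 0 and tr(H) = 14 > 0, so H is positive definite and the point is a local minimum.

local minimum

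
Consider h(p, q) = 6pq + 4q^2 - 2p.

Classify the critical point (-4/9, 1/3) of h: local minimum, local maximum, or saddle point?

saddle point

The Hessian of h is constant: H = [[0, 6], [6, 8]].
det(H) = 0·8 − 6² = -36.
Since det(H) < 0, H is indefinite and the critical point is a saddle point.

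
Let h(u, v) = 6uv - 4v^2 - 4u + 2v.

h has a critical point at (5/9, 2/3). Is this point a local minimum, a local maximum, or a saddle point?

The Hessian of h is constant: H = [[0, 6], [6, -8]].
det(H) = 0·(-8) − 6² = -36.
Since det(H) < 0, H is indefinite and the critical point is a saddle point.

saddle point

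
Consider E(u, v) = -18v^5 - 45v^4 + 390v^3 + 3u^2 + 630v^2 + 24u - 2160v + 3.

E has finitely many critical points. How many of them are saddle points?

2

E separates as a function of u plus a function of v, so ∇E=0 decouples.
∂E/∂u = 6(u + 4) = 0 at u ∈ {-4}; ∂E/∂v = -90(v - 3)(v - 1)(v + 2)(v + 4) = 0 at v ∈ {-4, -2, 1, 3}.
The Hessian is diagonal: diag(E_uu, E_vv). Second derivatives: E_uu(-4)=6; E_vv(-4)=6300, E_vv(-2)=-2700, E_vv(1)=2700, E_vv(3)=-6300.
Saddle points occur where the two diagonal entries have opposite signs: (-4, -2), (-4, 3). Count: 2.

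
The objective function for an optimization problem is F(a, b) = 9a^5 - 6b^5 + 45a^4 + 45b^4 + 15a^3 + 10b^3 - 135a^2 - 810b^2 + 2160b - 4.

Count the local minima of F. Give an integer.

4

F separates as a function of a plus a function of b, so ∇F=0 decouples.
∂F/∂a = 45a(a - 1)(a + 2)(a + 3) = 0 at a ∈ {-3, -2, 0, 1}; ∂F/∂b = -30(b - 4)(b - 3)(b - 2)(b + 3) = 0 at b ∈ {-3, 2, 3, 4}.
The Hessian is diagonal: diag(F_aa, F_bb). Second derivatives: F_aa(-3)=-540, F_aa(-2)=270, F_aa(0)=-270, F_aa(1)=540; F_bb(-3)=6300, F_bb(2)=-300, F_bb(3)=180, F_bb(4)=-420.
Local minima occur where both diagonal entries positive: (-2, -3), (-2, 3), (1, -3), (1, 3). Count: 4.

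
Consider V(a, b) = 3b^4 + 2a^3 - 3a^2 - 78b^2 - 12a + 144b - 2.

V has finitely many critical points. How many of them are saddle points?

V separates as a function of a plus a function of b, so ∇V=0 decouples.
∂V/∂a = 6(a - 2)(a + 1) = 0 at a ∈ {-1, 2}; ∂V/∂b = 12(b - 3)(b - 1)(b + 4) = 0 at b ∈ {-4, 1, 3}.
The Hessian is diagonal: diag(V_aa, V_bb). Second derivatives: V_aa(-1)=-18, V_aa(2)=18; V_bb(-4)=420, V_bb(1)=-120, V_bb(3)=168.
Saddle points occur where the two diagonal entries have opposite signs: (-1, -4), (-1, 3), (2, 1). Count: 3.

3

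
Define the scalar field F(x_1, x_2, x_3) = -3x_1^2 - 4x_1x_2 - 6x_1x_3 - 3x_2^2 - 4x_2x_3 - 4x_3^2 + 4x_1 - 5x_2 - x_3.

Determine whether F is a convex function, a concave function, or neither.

F is quadratic, so its Hessian is the constant matrix H = [[-6, -4, -6], [-4, -6, -4], [-6, -4, -8]].
Leading principal minors: -6, 20, -40.
Signs alternate −, +, − ⇒ H ≺ 0 ⇒ concave.

concave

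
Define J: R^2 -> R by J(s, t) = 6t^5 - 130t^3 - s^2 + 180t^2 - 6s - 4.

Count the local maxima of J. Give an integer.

J separates as a function of s plus a function of t, so ∇J=0 decouples.
∂J/∂s = -2(s + 3) = 0 at s ∈ {-3}; ∂J/∂t = 30t(t - 3)(t - 1)(t + 4) = 0 at t ∈ {-4, 0, 1, 3}.
The Hessian is diagonal: diag(J_ss, J_tt). Second derivatives: J_ss(-3)=-2; J_tt(-4)=-4200, J_tt(0)=360, J_tt(1)=-300, J_tt(3)=1260.
Local maxima occur where both diagonal entries negative: (-3, -4), (-3, 1). Count: 2.

2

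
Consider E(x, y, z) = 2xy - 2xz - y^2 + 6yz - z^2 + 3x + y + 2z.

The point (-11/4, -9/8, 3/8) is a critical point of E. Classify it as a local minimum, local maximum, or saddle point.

The Hessian is constant: H = [[0, 2, -2], [2, -2, 6], [-2, 6, -2]].
Leading principal minors: Δ₁ = 0, Δ₂ = -4, Δ₃ = -32.
The minors fit neither the all-positive nor the alternating-sign pattern, so H is indefinite: a saddle point.

saddle point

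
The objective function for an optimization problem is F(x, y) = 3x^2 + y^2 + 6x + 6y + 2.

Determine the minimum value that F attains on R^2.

-10

F(x,y) separates as P(x) + Q(y) + 2, so its minimum is min P + min Q + 2.
P'(x) = 6x + 6 vanishes at x ∈ {-1}; Q'(y) = 2y + 6 vanishes at y ∈ {-3}.
Local minima of P (where P''>0): P(-1)=-3. Local minima of Q: Q(-3)=-9.
So the global minimum of F is P(-1) + Q(-3) + 2 = -3 − 9 + 2 = -10, attained at (-1, -3).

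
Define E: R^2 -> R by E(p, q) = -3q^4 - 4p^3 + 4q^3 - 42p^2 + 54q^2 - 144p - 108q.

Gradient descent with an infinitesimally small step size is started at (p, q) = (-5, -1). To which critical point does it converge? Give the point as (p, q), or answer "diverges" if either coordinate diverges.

E is separable, so gradient descent decouples: p follows -∂E/∂p, q follows -∂E/∂q.
∂E/∂p = -12(p + 3)(p + 4); at p=-5 this is -24, so p increases.
∂E/∂q = -12(q - 3)(q - 1)(q + 3); at q=-1 this is -192, so q increases.
p converges to its nearest critical value -4 (a local min of the p-part); q converges to 1. The iterate converges to (-4, 1).

(-4, 1)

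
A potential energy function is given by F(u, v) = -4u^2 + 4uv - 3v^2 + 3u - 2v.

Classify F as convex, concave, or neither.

F is quadratic, so its Hessian is the constant matrix H = [[-8, 4], [4, -6]].
det(H) = 32, tr(H) = -14.
det(H) > 0 and tr(H) < 0, so H is negative definite everywhere: concave.

concave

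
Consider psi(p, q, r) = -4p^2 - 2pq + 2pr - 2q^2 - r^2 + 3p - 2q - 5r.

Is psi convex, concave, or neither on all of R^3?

concave

psi is quadratic, so its Hessian is the constant matrix H = [[-8, -2, 2], [-2, -4, 0], [2, 0, -2]].
Leading principal minors: -8, 28, -40.
Signs alternate −, +, − ⇒ H ≺ 0 ⇒ concave.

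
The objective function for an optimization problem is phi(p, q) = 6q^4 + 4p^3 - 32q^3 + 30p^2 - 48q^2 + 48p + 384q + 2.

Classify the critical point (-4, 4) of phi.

saddle point

The mixed partial ∂²phi/∂p∂q is 0, so the Hessian at any point is diag(phi_pp, phi_qq) = diag(12(2p + 5), 24(3q^2 - 8q - 4)).
At (-4, 4): H = diag(-36, 288).
The eigenvalues have opposite signs, so H is indefinite: a saddle point.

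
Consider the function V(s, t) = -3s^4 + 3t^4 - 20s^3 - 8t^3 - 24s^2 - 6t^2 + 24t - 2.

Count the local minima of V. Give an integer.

2

V separates as a function of s plus a function of t, so ∇V=0 decouples.
∂V/∂s = -12s(s + 1)(s + 4) = 0 at s ∈ {-4, -1, 0}; ∂V/∂t = 12(t - 2)(t - 1)(t + 1) = 0 at t ∈ {-1, 1, 2}.
The Hessian is diagonal: diag(V_ss, V_tt). Second derivatives: V_ss(-4)=-144, V_ss(-1)=36, V_ss(0)=-48; V_tt(-1)=72, V_tt(1)=-24, V_tt(2)=36.
Local minima occur where both diagonal entries positive: (-1, -1), (-1, 2). Count: 2.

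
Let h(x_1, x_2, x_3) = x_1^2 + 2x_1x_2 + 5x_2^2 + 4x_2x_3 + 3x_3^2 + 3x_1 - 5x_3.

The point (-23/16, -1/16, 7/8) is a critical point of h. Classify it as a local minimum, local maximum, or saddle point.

The Hessian is constant: H = [[2, 2, 0], [2, 10, 4], [0, 4, 6]].
Leading principal minors: Δ₁ = 2, Δ₂ = 16, Δ₃ = 64.
All leading minors are positive, so H is positive definite: a local minimum.

local minimum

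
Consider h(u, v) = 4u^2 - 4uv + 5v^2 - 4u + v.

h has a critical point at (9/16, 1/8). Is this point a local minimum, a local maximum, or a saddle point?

local minimum

The Hessian of h is constant: H = [[8, -4], [-4, 10]].
det(H) = 8·10 − (-4)² = 64.
det(H) > 0 and tr(H) = 18 > 0, so H is positive definite and the point is a local minimum.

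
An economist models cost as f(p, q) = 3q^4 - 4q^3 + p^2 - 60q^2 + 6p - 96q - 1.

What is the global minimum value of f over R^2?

f(p,q) separates as A(p) + B(q) − 1, so its minimum is min A + min B − 1.
A'(p) = 2p + 6 vanishes at p ∈ {-3}; B'(q) = 12(q - 4)(q + 1)(q + 2) vanishes at q ∈ {-2, -1, 4}.
Local minima of A (where A''>0): A(-3)=-9. Local minima of B: B(-2)=32, B(4)=-832.
So the global minimum of f is A(-3) + B(4) − 1 = -9 − 832 − 1 = -842, attained at (-3, 4).

-842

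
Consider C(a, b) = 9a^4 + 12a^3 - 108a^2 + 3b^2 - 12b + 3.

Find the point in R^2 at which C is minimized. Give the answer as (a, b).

(-3, 2)

C(a,b) separates as P(a) + Q(b) + 3, so its minimum is min P + min Q + 3.
P'(a) = 36a(a - 2)(a + 3) vanishes at a ∈ {-3, 0, 2}; Q'(b) = 6b - 12 vanishes at b ∈ {2}.
Local minima of P (where P''>0): P(-3)=-567, P(2)=-192. Local minima of Q: Q(2)=-12.
So the global minimum of C is P(-3) + Q(2) + 3 = -567 − 12 + 3 = -576, attained at (-3, 2).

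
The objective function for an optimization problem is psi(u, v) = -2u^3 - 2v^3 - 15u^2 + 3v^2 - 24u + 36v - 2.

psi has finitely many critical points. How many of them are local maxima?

1

psi separates as a function of u plus a function of v, so ∇psi=0 decouples.
∂psi/∂u = -6(u + 1)(u + 4) = 0 at u ∈ {-4, -1}; ∂psi/∂v = -6(v - 3)(v + 2) = 0 at v ∈ {-2, 3}.
The Hessian is diagonal: diag(psi_uu, psi_vv). Second derivatives: psi_uu(-4)=18, psi_uu(-1)=-18; psi_vv(-2)=30, psi_vv(3)=-30.
Local maxima occur where both diagonal entries negative: (-1, 3). Count: 1.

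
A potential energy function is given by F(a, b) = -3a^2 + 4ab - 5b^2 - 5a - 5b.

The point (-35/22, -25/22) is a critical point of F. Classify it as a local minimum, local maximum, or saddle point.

local maximum

The Hessian of F is constant: H = [[-6, 4], [4, -10]].
det(H) = (-6)·(-10) − 4² = 44.
det(H) > 0 and tr(H) = -16 < 0, so H is negative definite and the point is a local maximum.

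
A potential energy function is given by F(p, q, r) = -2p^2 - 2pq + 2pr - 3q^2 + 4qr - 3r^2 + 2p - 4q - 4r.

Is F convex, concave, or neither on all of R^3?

F is quadratic, so its Hessian is the constant matrix H = [[-4, -2, 2], [-2, -6, 4], [2, 4, -6]].
Leading principal minors: -4, 20, -64.
Signs alternate −, +, − ⇒ H ≺ 0 ⇒ concave.

concave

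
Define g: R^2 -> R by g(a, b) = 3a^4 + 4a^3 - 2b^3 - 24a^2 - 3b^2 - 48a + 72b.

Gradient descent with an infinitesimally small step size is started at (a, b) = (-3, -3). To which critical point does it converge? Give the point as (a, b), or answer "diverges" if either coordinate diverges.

(-2, -4)

g is separable, so gradient descent decouples: a follows -∂g/∂a, b follows -∂g/∂b.
∂g/∂a = 12(a - 2)(a + 1)(a + 2); at a=-3 this is -120, so a increases.
∂g/∂b = -6(b - 3)(b + 4); at b=-3 this is 36, so b decreases.
a converges to its nearest critical value -2 (a local min of the a-part); b converges to -4. The iterate converges to (-2, -4).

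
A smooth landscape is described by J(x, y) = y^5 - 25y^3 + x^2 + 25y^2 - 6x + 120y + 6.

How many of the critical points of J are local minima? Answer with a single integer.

2

J separates as a function of x plus a function of y, so ∇J=0 decouples.
∂J/∂x = 2(x - 3) = 0 at x ∈ {3}; ∂J/∂y = 5(y - 3)(y - 2)(y + 1)(y + 4) = 0 at y ∈ {-4, -1, 2, 3}.
The Hessian is diagonal: diag(J_xx, J_yy). Second derivatives: J_xx(3)=2; J_yy(-4)=-630, J_yy(-1)=180, J_yy(2)=-90, J_yy(3)=140.
Local minima occur where both diagonal entries positive: (3, -1), (3, 3). Count: 2.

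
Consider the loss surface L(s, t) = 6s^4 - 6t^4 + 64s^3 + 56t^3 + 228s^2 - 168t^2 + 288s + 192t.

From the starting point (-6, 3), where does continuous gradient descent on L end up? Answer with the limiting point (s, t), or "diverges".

(-4, 2)

L is separable, so gradient descent decouples: s follows -∂L/∂s, t follows -∂L/∂t.
∂L/∂s = 24(s + 1)(s + 3)(s + 4); at s=-6 this is -720, so s increases.
∂L/∂t = -24(t - 4)(t - 2)(t - 1); at t=3 this is 48, so t decreases.
s converges to its nearest critical value -4 (a local min of the s-part); t converges to 2. The iterate converges to (-4, 2).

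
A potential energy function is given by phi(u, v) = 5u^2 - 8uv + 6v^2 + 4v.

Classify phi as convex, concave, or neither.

phi is quadratic, so its Hessian is the constant matrix H = [[10, -8], [-8, 12]].
det(H) = 56, tr(H) = 22.
det(H) > 0 and tr(H) > 0, so H is positive definite everywhere: convex.

convex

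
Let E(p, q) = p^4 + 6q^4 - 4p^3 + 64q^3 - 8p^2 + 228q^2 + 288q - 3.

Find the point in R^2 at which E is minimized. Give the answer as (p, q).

E(p,q) separates as A(p) + B(q) − 3, so its minimum is min A + min B − 3.
A'(p) = 4p(p - 4)(p + 1) vanishes at p ∈ {-1, 0, 4}; B'(q) = 24(q + 1)(q + 3)(q + 4) vanishes at q ∈ {-4, -3, -1}.
Local minima of A (where A''>0): A(-1)=-3, A(4)=-128. Local minima of B: B(-4)=-64, B(-1)=-118.
So the global minimum of E is A(4) + B(-1) − 3 = -128 − 118 − 3 = -249, attained at (4, -1).

(4, -1)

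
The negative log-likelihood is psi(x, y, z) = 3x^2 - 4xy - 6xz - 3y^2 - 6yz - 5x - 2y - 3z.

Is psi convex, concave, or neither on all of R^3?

psi is quadratic, so its Hessian is the constant matrix H = [[6, -4, -6], [-4, -6, -6], [-6, -6, 0]].
Leading principal minors: 6, -52, -288.
Neither pattern holds ⇒ H is indefinite ⇒ neither convex nor concave.

neither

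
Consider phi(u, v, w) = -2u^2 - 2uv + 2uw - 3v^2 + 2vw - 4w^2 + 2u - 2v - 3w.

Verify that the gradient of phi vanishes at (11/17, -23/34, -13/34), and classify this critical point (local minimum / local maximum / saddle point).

local maximum

∇phi = (-4u - 2v + 2w + 2, -2u - 6v + 2w - 2, 2u + 2v - 8w - 3); substituting (11/17, -23/34, -13/34) gives ∇phi = (0, 0, 0), so (11/17, -23/34, -13/34) is indeed a critical point.
The Hessian is constant: H = [[-4, -2, 2], [-2, -6, 2], [2, 2, -8]].
Leading principal minors: Δ₁ = -4, Δ₂ = 20, Δ₃ = -136.
The minors alternate sign starting negative (−, +, −), so H is negative definite: a local maximum.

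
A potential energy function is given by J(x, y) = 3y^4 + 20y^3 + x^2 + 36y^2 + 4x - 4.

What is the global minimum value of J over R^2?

-8

J(x,y) separates as P(x) + Q(y) − 4, so its minimum is min P + min Q − 4.
P'(x) = 2x + 4 vanishes at x ∈ {-2}; Q'(y) = 12y(y + 2)(y + 3) vanishes at y ∈ {-3, -2, 0}.
Local minima of P (where P''>0): P(-2)=-4. Local minima of Q: Q(-3)=27, Q(0)=0.
So the global minimum of J is P(-2) + Q(0) − 4 = -4 + 0 − 4 = -8, attained at (-2, 0).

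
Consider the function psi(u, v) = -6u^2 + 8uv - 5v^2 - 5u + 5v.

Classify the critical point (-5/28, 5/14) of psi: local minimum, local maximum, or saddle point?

The Hessian of psi is constant: H = [[-12, 8], [8, -10]].
det(H) = (-12)·(-10) − 8² = 56.
det(H) > 0 and tr(H) = -22 < 0, so H is negative definite and the point is a local maximum.

local maximum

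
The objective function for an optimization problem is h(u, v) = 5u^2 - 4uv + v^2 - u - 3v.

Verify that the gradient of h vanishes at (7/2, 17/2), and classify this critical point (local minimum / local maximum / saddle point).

∇h = (10u - 4v - 1, -4u + 2v - 3); substituting (7/2, 17/2) gives ∇h = (0, 0), so (7/2, 17/2) is indeed a critical point.
The Hessian of h is constant: H = [[10, -4], [-4, 2]].
det(H) = 10·2 − (-4)² = 4.
det(H) > 0 and tr(H) = 12 > 0, so H is positive definite and the point is a local minimum.

local minimum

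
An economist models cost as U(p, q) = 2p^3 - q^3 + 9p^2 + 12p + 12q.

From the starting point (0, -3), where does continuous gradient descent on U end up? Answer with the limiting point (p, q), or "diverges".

U is separable, so gradient descent decouples: p follows -∂U/∂p, q follows -∂U/∂q.
∂U/∂p = 6(p + 1)(p + 2); at p=0 this is 12, so p decreases.
∂U/∂q = -3(q - 2)(q + 2); at q=-3 this is -15, so q increases.
p converges to its nearest critical value -1 (a local min of the p-part); q converges to -2. The iterate converges to (-1, -2).

(-1, -2)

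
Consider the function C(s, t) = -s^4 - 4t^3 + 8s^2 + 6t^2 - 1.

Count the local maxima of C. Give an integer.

C separates as a function of s plus a function of t, so ∇C=0 decouples.
∂C/∂s = -4s(s - 2)(s + 2) = 0 at s ∈ {-2, 0, 2}; ∂C/∂t = -12t(t - 1) = 0 at t ∈ {0, 1}.
The Hessian is diagonal: diag(C_ss, C_tt). Second derivatives: C_ss(-2)=-32, C_ss(0)=16, C_ss(2)=-32; C_tt(0)=12, C_tt(1)=-12.
Local maxima occur where both diagonal entries negative: (-2, 1), (2, 1). Count: 2.

2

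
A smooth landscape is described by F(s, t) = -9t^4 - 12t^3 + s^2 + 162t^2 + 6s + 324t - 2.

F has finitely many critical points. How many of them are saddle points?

F separates as a function of s plus a function of t, so ∇F=0 decouples.
∂F/∂s = 2(s + 3) = 0 at s ∈ {-3}; ∂F/∂t = -36(t - 3)(t + 1)(t + 3) = 0 at t ∈ {-3, -1, 3}.
The Hessian is diagonal: diag(F_ss, F_tt). Second derivatives: F_ss(-3)=2; F_tt(-3)=-432, F_tt(-1)=288, F_tt(3)=-864.
Saddle points occur where the two diagonal entries have opposite signs: (-3, -3), (-3, 3). Count: 2.

2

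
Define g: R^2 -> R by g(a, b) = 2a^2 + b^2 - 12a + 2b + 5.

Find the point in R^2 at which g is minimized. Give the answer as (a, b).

g(a,b) separates as P(a) + Q(b) + 5, so its minimum is min P + min Q + 5.
P'(a) = 4a - 12 vanishes at a ∈ {3}; Q'(b) = 2b + 2 vanishes at b ∈ {-1}.
Local minima of P (where P''>0): P(3)=-18. Local minima of Q: Q(-1)=-1.
So the global minimum of g is P(3) + Q(-1) + 5 = -18 − 1 + 5 = -14, attained at (3, -1).

(3, -1)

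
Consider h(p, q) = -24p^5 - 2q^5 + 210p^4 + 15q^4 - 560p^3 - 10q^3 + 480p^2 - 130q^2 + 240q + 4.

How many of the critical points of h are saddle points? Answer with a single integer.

h separates as a function of p plus a function of q, so ∇h=0 decouples.
∂h/∂p = -120p(p - 4)(p - 2)(p - 1) = 0 at p ∈ {0, 1, 2, 4}; ∂h/∂q = -10(q - 4)(q - 3)(q - 1)(q + 2) = 0 at q ∈ {-2, 1, 3, 4}.
The Hessian is diagonal: diag(h_pp, h_qq). Second derivatives: h_pp(0)=960, h_pp(1)=-360, h_pp(2)=480, h_pp(4)=-2880; h_qq(-2)=900, h_qq(1)=-180, h_qq(3)=100, h_qq(4)=-180.
Saddle points occur where the two diagonal entries have opposite signs: (0, 1), (0, 4), (1, -2), (1, 3), (2, 1), (2, 4), (4, -2), (4, 3). Count: 8.

8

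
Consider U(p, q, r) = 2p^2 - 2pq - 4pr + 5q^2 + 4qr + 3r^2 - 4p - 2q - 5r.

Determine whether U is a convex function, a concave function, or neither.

convex

U is quadratic, so its Hessian is the constant matrix H = [[4, -2, -4], [-2, 10, 4], [-4, 4, 6]].
Leading principal minors: 4, 36, 56.
All positive ⇒ H ≻ 0 ⇒ convex.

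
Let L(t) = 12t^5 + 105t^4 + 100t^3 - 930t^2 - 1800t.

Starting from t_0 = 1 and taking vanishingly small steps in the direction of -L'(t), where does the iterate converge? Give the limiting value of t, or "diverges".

2

L'(t) = 60(t - 2)(t + 1)(t + 3)(t + 5), so L'(1) = -2880.
Gradient descent moves in the -L' direction, i.e. t is increasing.
The nearest critical point in that direction is t = 2, where L'' = 6300 > 0 (a local minimum). The iterate converges there.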